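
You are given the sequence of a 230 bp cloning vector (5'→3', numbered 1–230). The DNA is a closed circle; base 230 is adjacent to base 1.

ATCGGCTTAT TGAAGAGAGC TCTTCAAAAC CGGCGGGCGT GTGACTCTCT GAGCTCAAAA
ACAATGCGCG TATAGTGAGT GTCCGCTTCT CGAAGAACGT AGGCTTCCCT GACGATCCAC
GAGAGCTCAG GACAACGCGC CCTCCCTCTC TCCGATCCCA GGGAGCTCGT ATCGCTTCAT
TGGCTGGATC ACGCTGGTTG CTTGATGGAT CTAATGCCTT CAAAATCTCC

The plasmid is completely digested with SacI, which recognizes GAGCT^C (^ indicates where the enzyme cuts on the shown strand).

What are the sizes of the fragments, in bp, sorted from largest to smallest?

SacI sites (GAGCTC) start at positions 17, 51, 123, 163.
SacI cuts after base 5 of each site (before the last base), so after positions 21, 55, 127, 167.
Circular molecule, 4 cuts → 4 fragments:
  22–55 → 34 bp
  56–127 → 72 bp
  128–167 → 40 bp
  168–230 then 1–21 → 63 + 21 = 84 bp
Sorted largest to smallest: 84, 72, 40, 34 bp.

84, 72, 40, 34 bp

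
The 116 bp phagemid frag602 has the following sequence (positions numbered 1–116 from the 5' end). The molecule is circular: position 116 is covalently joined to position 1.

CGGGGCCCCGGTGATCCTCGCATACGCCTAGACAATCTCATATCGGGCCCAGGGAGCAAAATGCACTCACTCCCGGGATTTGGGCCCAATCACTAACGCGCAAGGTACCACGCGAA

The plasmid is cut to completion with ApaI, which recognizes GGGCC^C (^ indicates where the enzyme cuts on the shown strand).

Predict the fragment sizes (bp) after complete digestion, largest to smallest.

ApaI sites (GGGCCC) start at positions 3, 45, 82.
ApaI cuts after base 5 of each site (before the last base), so after positions 7, 49, 86.
Circular molecule, 3 cuts → 3 fragments:
  8–49 → 42 bp
  50–86 → 37 bp
  87–116 then 1–7 → 30 + 7 = 37 bp
Sorted largest to smallest: 42, 37, 37 bp.

42, 37, 37 bp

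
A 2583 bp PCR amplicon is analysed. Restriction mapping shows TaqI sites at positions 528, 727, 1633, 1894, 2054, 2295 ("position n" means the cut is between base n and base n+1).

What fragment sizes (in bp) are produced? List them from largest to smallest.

Linear molecule, 6 cuts → 7 fragments:
  528 − 0 = 528 bp
  727 − 528 = 199 bp
  1633 − 727 = 906 bp
  1894 − 1633 = 261 bp
  2054 − 1894 = 160 bp
  2295 − 2054 = 241 bp
  2583 − 2295 = 288 bp
Sorted largest to smallest: 906, 528, 288, 261, 241, 199, 160 bp.

906, 528, 288, 261, 241, 199, 160 bp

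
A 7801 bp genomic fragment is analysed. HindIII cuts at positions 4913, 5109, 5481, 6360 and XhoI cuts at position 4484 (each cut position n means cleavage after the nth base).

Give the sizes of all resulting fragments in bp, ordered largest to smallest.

4484, 1441, 879, 429, 372, 196 bp

Combined cut positions (sorted): 4484, 4913, 5109, 5481, 6360.
Linear molecule, 5 cuts → 6 fragments:
  4484 − 0 = 4484 bp
  4913 − 4484 = 429 bp
  5109 − 4913 = 196 bp
  5481 − 5109 = 372 bp
  6360 − 5481 = 879 bp
  7801 − 6360 = 1441 bp
Sorted largest to smallest: 4484, 1441, 879, 429, 372, 196 bp.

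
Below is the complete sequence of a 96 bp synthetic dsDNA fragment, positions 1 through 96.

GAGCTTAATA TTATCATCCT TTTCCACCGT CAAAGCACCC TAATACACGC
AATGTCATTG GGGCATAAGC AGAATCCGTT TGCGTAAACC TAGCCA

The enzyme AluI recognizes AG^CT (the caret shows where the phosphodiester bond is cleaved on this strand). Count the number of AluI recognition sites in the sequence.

AGCT occurs starting at position 2.
AluI cuts at 1 site.

1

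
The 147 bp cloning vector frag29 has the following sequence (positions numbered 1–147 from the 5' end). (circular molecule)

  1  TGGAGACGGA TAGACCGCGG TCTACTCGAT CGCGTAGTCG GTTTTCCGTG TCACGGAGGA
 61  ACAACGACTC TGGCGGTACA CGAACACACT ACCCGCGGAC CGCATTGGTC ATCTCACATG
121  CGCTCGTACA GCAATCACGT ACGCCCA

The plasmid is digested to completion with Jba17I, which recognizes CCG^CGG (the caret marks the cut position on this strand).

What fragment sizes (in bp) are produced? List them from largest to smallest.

78, 69 bp

Jba17I sites (CCGCGG) start at positions 15, 93.
Jba17I cuts after base 3 of each site, so after positions 17, 95.
Circular molecule, 2 cuts → 2 fragments:
  18–95 → 78 bp
  96–147 then 1–17 → 52 + 17 = 69 bp
Sorted largest to smallest: 78, 69 bp.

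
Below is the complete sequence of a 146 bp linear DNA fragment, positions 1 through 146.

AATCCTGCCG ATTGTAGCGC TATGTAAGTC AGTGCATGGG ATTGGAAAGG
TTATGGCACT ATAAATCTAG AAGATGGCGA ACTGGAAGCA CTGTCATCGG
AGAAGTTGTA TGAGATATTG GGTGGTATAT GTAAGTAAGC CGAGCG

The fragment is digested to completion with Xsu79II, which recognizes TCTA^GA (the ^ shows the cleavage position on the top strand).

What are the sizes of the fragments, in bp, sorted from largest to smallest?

The Xsu79II site (TCTAGA) starts at position 66.
Xsu79II cuts after base 4 of each site, so after position 69.
Linear molecule, 1 cut → 2 fragments:
  1–69 → 69 bp
  70–146 → 77 bp
Sorted largest to smallest: 77, 69 bp.

77, 69 bp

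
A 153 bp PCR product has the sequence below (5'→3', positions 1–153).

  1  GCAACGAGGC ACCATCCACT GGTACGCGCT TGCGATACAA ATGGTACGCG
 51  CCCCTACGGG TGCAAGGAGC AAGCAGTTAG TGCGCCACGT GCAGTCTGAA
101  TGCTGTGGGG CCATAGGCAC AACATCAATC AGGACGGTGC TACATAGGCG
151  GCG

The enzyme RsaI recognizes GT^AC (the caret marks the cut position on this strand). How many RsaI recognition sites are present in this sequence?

2

GTAC occurs starting at positions 22, 44.
RsaI cuts at 2 sites.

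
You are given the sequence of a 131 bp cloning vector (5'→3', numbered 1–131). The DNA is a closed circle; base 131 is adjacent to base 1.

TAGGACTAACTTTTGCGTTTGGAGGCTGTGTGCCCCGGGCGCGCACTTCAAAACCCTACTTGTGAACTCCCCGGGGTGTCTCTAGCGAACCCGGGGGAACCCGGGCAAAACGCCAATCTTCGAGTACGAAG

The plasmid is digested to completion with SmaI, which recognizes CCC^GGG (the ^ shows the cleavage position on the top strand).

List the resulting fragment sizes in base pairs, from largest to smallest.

SmaI sites (CCCGGG) start at positions 34, 70, 90, 100.
SmaI cuts after base 3 of each site, so after positions 36, 72, 92, 102.
Circular molecule, 4 cuts → 4 fragments:
  37–72 → 36 bp
  73–92 → 20 bp
  93–102 → 10 bp
  103–131 then 1–36 → 29 + 36 = 65 bp
Sorted largest to smallest: 65, 36, 20, 10 bp.

65, 36, 20, 10 bp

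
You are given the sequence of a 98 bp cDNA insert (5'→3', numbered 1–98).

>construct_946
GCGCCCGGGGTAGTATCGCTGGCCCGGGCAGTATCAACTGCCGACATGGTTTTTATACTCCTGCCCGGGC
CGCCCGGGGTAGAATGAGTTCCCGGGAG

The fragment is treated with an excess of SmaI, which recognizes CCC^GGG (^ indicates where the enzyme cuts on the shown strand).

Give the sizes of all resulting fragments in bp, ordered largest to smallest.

41, 19, 18, 9, 6, 5 bp

SmaI sites (CCCGGG) start at positions 4, 23, 64, 73, 91.
SmaI cuts after base 3 of each site, so after positions 6, 25, 66, 75, 93.
Linear molecule, 5 cuts → 6 fragments:
  1–6 → 6 bp
  7–25 → 19 bp
  26–66 → 41 bp
  67–75 → 9 bp
  76–93 → 18 bp
  94–98 → 5 bp
Sorted largest to smallest: 41, 19, 18, 9, 6, 5 bp.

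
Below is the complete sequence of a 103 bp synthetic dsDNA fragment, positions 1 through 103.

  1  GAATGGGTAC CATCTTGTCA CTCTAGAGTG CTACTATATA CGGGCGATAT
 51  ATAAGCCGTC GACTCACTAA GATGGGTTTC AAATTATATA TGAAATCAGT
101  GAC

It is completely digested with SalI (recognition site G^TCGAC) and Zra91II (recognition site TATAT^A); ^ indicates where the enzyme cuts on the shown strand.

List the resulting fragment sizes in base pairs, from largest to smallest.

39, 31, 14, 13, 6 bp

The SalI site (GTCGAC) starts at position 58.
SalI cuts after the first base of each site, so after position 58.
Zra91II sites (TATATA) start at positions 35, 48, 85.
Zra91II cuts after base 5 of each site (before the last base), so after positions 39, 52, 89.
Combined cut positions: 39, 52, 58, 89.
Linear molecule, 4 cuts → 5 fragments:
  1–39 → 39 bp
  40–52 → 13 bp
  53–58 → 6 bp
  59–89 → 31 bp
  90–103 → 14 bp
Sorted largest to smallest: 39, 31, 14, 13, 6 bp.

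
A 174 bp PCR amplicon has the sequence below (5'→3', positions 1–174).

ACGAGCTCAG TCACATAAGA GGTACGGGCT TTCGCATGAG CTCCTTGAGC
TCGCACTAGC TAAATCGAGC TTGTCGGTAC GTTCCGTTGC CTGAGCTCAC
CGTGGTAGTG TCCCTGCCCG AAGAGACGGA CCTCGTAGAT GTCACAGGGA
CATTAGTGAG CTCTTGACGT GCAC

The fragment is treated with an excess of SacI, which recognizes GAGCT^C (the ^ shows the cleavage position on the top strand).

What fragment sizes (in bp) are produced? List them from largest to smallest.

SacI sites (GAGCTC) start at positions 3, 38, 47, 93, 158.
SacI cuts after base 5 of each site (before the last base), so after positions 7, 42, 51, 97, 162.
Linear molecule, 5 cuts → 6 fragments:
  1–7 → 7 bp
  8–42 → 35 bp
  43–51 → 9 bp
  52–97 → 46 bp
  98–162 → 65 bp
  163–174 → 12 bp
Sorted largest to smallest: 65, 46, 35, 12, 9, 7 bp.

65, 46, 35, 12, 9, 7 bp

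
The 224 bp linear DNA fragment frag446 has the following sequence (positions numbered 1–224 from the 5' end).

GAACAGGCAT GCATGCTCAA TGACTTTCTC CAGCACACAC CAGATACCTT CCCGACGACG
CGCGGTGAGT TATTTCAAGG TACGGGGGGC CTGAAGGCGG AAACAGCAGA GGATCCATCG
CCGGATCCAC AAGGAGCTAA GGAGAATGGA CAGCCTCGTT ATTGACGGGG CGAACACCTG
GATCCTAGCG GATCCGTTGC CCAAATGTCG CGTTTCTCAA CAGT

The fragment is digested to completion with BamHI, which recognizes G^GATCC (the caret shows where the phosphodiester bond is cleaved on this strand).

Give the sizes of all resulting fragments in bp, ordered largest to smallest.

111, 57, 34, 12, 10 bp

BamHI sites (GGATCC) start at positions 111, 123, 180, 190.
BamHI cuts after the first base of each site, so after positions 111, 123, 180, 190.
Linear molecule, 4 cuts → 5 fragments:
  1–111 → 111 bp
  112–123 → 12 bp
  124–180 → 57 bp
  181–190 → 10 bp
  191–224 → 34 bp
Sorted largest to smallest: 111, 57, 34, 12, 10 bp.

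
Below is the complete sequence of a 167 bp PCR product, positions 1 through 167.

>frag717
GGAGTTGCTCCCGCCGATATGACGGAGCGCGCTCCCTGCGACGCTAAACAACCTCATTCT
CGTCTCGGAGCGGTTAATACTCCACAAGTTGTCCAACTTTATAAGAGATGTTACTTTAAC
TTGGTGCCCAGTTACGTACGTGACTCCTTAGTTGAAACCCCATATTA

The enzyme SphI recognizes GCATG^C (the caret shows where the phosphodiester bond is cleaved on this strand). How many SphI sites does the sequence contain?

No occurrence of GCATGC is present in the sequence.
SphI does not cut: 0 sites.

0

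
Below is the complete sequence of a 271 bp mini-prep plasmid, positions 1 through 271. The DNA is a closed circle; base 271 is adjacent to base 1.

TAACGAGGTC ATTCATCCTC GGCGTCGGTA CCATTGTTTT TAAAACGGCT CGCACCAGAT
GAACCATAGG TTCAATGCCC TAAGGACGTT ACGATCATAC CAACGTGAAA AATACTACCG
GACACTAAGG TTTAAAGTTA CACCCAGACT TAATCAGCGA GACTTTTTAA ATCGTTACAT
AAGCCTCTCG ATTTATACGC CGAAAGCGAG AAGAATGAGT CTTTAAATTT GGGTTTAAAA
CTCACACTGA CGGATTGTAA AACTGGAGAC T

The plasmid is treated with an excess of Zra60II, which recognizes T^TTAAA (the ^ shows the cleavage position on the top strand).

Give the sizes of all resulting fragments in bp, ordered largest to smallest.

Zra60II sites (TTTAAA) start at positions 39, 131, 166, 222, 234.
Zra60II cuts after the first base of each site, so after positions 39, 131, 166, 222, 234.
Circular molecule, 5 cuts → 5 fragments:
  40–131 → 92 bp
  132–166 → 35 bp
  167–222 → 56 bp
  223–234 → 12 bp
  235–271 then 1–39 → 37 + 39 = 76 bp
Sorted largest to smallest: 92, 76, 56, 35, 12 bp.

92, 76, 56, 35, 12 bp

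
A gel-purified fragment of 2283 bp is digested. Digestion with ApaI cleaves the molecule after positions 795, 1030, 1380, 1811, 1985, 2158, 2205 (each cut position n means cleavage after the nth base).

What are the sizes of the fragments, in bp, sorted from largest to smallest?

Linear molecule, 7 cuts → 8 fragments:
  795 − 0 = 795 bp
  1030 − 795 = 235 bp
  1380 − 1030 = 350 bp
  1811 − 1380 = 431 bp
  1985 − 1811 = 174 bp
  2158 − 1985 = 173 bp
  2205 − 2158 = 47 bp
  2283 − 2205 = 78 bp
Sorted largest to smallest: 795, 431, 350, 235, 174, 173, 78, 47 bp.

795, 431, 350, 235, 174, 173, 78, 47 bp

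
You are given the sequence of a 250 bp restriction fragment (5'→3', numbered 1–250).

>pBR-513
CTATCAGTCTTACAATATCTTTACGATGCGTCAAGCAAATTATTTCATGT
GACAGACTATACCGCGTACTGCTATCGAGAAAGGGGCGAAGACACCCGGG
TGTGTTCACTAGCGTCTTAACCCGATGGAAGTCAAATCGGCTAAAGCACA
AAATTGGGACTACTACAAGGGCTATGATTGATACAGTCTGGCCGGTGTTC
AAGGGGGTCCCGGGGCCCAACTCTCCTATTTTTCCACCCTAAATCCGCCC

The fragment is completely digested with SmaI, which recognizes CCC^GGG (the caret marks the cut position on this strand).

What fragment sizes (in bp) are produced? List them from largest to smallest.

114, 97, 39 bp

SmaI sites (CCCGGG) start at positions 95, 209.
SmaI cuts after base 3 of each site, so after positions 97, 211.
Linear molecule, 2 cuts → 3 fragments:
  1–97 → 97 bp
  98–211 → 114 bp
  212–250 → 39 bp
Sorted largest to smallest: 114, 97, 39 bp.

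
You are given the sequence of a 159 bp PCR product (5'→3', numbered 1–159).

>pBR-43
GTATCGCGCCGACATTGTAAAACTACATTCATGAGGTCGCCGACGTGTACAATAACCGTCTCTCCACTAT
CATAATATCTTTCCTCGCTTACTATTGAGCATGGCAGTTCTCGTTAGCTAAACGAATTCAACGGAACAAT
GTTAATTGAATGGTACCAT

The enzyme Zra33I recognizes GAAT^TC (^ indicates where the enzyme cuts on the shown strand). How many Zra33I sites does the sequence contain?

1

GAATTC occurs starting at position 124.
Zra33I cuts at 1 site.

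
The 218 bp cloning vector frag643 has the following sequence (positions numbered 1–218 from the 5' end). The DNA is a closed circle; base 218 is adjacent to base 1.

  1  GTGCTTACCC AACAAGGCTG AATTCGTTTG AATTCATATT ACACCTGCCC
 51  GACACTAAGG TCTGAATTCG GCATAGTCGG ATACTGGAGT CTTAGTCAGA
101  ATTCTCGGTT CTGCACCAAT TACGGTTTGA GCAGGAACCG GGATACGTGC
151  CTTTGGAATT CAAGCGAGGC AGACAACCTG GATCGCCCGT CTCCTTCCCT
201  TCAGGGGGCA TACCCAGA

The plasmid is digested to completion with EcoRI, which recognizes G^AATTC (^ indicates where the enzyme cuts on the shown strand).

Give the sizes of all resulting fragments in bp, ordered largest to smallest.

82, 57, 35, 34, 10 bp

EcoRI sites (GAATTC) start at positions 20, 30, 64, 99, 156.
EcoRI cuts after the first base of each site, so after positions 20, 30, 64, 99, 156.
Circular molecule, 5 cuts → 5 fragments:
  21–30 → 10 bp
  31–64 → 34 bp
  65–99 → 35 bp
  100–156 → 57 bp
  157–218 then 1–20 → 62 + 20 = 82 bp
Sorted largest to smallest: 82, 57, 35, 34, 10 bp.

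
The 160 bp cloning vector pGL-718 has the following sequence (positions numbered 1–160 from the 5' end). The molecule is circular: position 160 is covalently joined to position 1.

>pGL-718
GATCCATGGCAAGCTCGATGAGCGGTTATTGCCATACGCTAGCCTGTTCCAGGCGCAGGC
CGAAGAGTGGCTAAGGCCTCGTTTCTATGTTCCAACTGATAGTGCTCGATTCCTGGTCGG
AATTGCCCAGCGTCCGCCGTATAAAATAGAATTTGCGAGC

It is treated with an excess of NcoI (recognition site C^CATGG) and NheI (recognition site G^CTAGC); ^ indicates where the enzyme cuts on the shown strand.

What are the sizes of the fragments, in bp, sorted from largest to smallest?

The NcoI site (CCATGG) starts at position 4.
NcoI cuts after the first base of each site, so after position 4.
The NheI site (GCTAGC) starts at position 38.
NheI cuts after the first base of each site, so after position 38.
Combined cut positions: 4, 38.
Circular molecule, 2 cuts → 2 fragments:
  5–38 → 34 bp
  39–160 then 1–4 → 122 + 4 = 126 bp
Sorted largest to smallest: 126, 34 bp.

126, 34 bp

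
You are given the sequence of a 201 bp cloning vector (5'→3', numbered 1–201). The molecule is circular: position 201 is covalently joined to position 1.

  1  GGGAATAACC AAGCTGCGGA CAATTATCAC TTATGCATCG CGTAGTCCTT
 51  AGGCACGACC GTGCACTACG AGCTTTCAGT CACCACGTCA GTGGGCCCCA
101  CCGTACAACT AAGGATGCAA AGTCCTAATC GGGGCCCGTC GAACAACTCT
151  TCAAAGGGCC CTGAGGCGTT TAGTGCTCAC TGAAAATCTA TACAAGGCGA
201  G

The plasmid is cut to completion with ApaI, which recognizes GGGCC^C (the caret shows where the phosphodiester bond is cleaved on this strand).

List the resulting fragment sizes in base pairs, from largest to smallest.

138, 39, 24 bp

ApaI sites (GGGCCC) start at positions 93, 132, 156.
ApaI cuts after base 5 of each site (before the last base), so after positions 97, 136, 160.
Circular molecule, 3 cuts → 3 fragments:
  98–136 → 39 bp
  137–160 → 24 bp
  161–201 then 1–97 → 41 + 97 = 138 bp
Sorted largest to smallest: 138, 39, 24 bp.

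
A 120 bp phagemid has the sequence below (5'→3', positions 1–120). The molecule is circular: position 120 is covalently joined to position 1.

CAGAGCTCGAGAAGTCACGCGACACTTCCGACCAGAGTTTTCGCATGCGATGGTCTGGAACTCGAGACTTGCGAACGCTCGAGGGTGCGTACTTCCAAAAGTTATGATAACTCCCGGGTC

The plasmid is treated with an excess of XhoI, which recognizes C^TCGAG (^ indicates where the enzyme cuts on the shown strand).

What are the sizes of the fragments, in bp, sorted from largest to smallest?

XhoI sites (CTCGAG) start at positions 6, 61, 78.
XhoI cuts after the first base of each site, so after positions 6, 61, 78.
Circular molecule, 3 cuts → 3 fragments:
  7–61 → 55 bp
  62–78 → 17 bp
  79–120 then 1–6 → 42 + 6 = 48 bp
Sorted largest to smallest: 55, 48, 17 bp.

55, 48, 17 bp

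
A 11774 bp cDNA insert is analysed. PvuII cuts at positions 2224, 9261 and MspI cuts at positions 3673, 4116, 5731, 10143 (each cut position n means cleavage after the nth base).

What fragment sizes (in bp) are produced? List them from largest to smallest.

3530, 2224, 1631, 1615, 1449, 882, 443 bp

Combined cut positions (sorted): 2224, 3673, 4116, 5731, 9261, 10143.
Linear molecule, 6 cuts → 7 fragments:
  2224 − 0 = 2224 bp
  3673 − 2224 = 1449 bp
  4116 − 3673 = 443 bp
  5731 − 4116 = 1615 bp
  9261 − 5731 = 3530 bp
  10143 − 9261 = 882 bp
  11774 − 10143 = 1631 bp
Sorted largest to smallest: 3530, 2224, 1631, 1615, 1449, 882, 443 bp.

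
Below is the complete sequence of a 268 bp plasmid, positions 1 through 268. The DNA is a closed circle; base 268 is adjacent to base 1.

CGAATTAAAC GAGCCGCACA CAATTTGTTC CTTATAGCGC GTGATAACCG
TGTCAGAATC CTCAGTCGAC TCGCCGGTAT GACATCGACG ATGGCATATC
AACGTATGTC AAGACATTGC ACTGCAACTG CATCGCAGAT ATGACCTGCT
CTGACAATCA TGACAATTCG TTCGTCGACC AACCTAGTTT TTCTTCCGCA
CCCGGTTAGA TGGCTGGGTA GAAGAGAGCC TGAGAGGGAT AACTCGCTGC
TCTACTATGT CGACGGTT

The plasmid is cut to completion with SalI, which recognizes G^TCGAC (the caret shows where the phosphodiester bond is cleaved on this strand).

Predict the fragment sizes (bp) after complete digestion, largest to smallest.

109, 85, 74 bp

SalI sites (GTCGAC) start at positions 65, 174, 259.
SalI cuts after the first base of each site, so after positions 65, 174, 259.
Circular molecule, 3 cuts → 3 fragments:
  66–174 → 109 bp
  175–259 → 85 bp
  260–268 then 1–65 → 9 + 65 = 74 bp
Sorted largest to smallest: 109, 85, 74 bp.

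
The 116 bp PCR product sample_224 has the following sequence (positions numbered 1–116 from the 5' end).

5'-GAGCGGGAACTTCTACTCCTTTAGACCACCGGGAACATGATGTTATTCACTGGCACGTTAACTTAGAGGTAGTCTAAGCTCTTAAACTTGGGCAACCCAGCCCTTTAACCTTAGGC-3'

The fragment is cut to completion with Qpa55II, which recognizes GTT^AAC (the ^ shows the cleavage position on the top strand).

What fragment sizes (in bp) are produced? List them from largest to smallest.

59, 57 bp

The Qpa55II site (GTTAAC) starts at position 57.
Qpa55II cuts after base 3 of each site, so after position 59.
Linear molecule, 1 cut → 2 fragments:
  1–59 → 59 bp
  60–116 → 57 bp
Sorted largest to smallest: 59, 57 bp.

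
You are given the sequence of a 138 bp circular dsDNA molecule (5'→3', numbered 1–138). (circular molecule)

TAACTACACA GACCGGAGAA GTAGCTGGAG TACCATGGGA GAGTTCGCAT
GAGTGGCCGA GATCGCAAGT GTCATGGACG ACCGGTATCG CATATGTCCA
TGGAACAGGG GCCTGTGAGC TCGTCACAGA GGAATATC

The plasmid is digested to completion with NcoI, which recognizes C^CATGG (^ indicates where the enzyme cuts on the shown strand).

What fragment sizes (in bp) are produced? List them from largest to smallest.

NcoI sites (CCATGG) start at positions 33, 98.
NcoI cuts after the first base of each site, so after positions 33, 98.
Circular molecule, 2 cuts → 2 fragments:
  34–98 → 65 bp
  99–138 then 1–33 → 40 + 33 = 73 bp
Sorted largest to smallest: 73, 65 bp.

73, 65 bp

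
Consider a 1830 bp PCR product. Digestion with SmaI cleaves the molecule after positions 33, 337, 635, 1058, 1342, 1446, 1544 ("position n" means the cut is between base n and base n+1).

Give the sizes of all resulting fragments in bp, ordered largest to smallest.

Linear molecule, 7 cuts → 8 fragments:
  33 − 0 = 33 bp
  337 − 33 = 304 bp
  635 − 337 = 298 bp
  1058 − 635 = 423 bp
  1342 − 1058 = 284 bp
  1446 − 1342 = 104 bp
  1544 − 1446 = 98 bp
  1830 − 1544 = 286 bp
Sorted largest to smallest: 423, 304, 298, 286, 284, 104, 98, 33 bp.

423, 304, 298, 286, 284, 104, 98, 33 bp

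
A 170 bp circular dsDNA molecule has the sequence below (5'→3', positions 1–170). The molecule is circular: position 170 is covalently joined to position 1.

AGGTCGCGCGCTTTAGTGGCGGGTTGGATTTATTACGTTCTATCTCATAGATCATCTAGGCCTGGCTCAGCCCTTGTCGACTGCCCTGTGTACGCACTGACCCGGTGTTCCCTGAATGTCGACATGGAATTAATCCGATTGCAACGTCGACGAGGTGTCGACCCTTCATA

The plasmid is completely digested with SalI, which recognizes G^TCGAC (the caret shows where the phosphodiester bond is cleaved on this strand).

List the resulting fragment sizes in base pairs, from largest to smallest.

89, 42, 28, 11 bp

SalI sites (GTCGAC) start at positions 76, 118, 146, 157.
SalI cuts after the first base of each site, so after positions 76, 118, 146, 157.
Circular molecule, 4 cuts → 4 fragments:
  77–118 → 42 bp
  119–146 → 28 bp
  147–157 → 11 bp
  158–170 then 1–76 → 13 + 76 = 89 bp
Sorted largest to smallest: 89, 42, 28, 11 bp.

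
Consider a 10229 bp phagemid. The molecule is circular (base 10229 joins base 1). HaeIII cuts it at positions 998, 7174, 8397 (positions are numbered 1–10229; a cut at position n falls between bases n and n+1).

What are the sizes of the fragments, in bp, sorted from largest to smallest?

Circular molecule, 3 cuts → 3 fragments:
  7174 − 998 = 6176 bp
  8397 − 7174 = 1223 bp
  wrap: 10229 − 8397 + 998 = 2830 bp
Sorted largest to smallest: 6176, 2830, 1223 bp.

6176, 2830, 1223 bp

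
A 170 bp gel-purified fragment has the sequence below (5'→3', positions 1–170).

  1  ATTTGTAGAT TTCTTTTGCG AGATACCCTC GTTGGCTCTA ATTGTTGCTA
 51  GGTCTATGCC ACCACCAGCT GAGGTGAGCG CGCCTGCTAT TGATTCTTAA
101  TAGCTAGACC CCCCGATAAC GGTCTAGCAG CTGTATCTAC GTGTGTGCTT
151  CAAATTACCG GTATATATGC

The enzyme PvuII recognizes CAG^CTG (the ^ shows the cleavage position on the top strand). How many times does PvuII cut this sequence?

CAGCTG occurs starting at positions 66, 128.
PvuII cuts at 2 sites.

2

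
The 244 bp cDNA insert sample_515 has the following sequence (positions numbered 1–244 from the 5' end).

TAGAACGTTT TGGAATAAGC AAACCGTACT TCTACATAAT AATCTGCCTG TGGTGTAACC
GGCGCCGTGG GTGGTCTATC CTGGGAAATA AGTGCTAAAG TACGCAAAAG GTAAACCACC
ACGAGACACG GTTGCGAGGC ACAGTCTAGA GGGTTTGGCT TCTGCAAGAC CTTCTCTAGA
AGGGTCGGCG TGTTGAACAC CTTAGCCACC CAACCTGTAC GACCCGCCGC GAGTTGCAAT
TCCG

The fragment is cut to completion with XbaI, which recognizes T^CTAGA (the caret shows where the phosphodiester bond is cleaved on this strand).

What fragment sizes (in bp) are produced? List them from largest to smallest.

145, 69, 30 bp

XbaI sites (TCTAGA) start at positions 145, 175.
XbaI cuts after the first base of each site, so after positions 145, 175.
Linear molecule, 2 cuts → 3 fragments:
  1–145 → 145 bp
  146–175 → 30 bp
  176–244 → 69 bp
Sorted largest to smallest: 145, 69, 30 bp.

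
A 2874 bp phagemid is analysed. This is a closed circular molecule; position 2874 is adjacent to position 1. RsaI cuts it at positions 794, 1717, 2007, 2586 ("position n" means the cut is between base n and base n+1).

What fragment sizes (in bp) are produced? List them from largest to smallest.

1082, 923, 579, 290 bp

Circular molecule, 4 cuts → 4 fragments:
  1717 − 794 = 923 bp
  2007 − 1717 = 290 bp
  2586 − 2007 = 579 bp
  wrap: 2874 − 2586 + 794 = 1082 bp
Sorted largest to smallest: 1082, 923, 579, 290 bp.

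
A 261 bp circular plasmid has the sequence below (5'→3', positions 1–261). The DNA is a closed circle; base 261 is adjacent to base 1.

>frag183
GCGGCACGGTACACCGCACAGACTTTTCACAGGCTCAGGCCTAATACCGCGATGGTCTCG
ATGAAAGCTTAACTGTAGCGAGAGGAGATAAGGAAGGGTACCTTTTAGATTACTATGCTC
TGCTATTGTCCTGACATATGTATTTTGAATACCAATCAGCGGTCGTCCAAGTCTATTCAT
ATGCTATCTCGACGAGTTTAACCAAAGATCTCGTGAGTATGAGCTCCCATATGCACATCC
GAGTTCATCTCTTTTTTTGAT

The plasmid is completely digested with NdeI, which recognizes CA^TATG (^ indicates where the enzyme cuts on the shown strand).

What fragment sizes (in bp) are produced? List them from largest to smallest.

NdeI sites (CATATG) start at positions 135, 178, 228.
NdeI cuts after base 2 of each site, so after positions 136, 179, 229.
Circular molecule, 3 cuts → 3 fragments:
  137–179 → 43 bp
  180–229 → 50 bp
  230–261 then 1–136 → 32 + 136 = 168 bp
Sorted largest to smallest: 168, 50, 43 bp.

168, 50, 43 bp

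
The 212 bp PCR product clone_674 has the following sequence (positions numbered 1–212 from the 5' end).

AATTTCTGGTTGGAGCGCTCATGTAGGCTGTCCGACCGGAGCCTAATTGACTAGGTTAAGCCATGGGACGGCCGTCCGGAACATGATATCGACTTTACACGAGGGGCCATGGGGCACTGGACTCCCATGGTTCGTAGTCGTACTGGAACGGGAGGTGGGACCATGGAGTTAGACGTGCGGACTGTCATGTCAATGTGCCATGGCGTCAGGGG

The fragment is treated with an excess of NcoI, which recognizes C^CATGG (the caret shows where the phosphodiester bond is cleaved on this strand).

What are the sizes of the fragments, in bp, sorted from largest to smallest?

NcoI sites (CCATGG) start at positions 61, 107, 125, 161, 198.
NcoI cuts after the first base of each site, so after positions 61, 107, 125, 161, 198.
Linear molecule, 5 cuts → 6 fragments:
  1–61 → 61 bp
  62–107 → 46 bp
  108–125 → 18 bp
  126–161 → 36 bp
  162–198 → 37 bp
  199–212 → 14 bp
Sorted largest to smallest: 61, 46, 37, 36, 18, 14 bp.

61, 46, 37, 36, 18, 14 bp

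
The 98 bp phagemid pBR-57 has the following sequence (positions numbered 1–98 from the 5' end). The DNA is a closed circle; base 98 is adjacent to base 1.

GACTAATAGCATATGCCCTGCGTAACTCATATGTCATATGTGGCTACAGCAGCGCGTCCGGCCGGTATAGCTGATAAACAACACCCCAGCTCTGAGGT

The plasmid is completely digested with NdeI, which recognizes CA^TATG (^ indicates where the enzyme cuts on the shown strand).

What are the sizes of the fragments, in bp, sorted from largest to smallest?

73, 18, 7 bp

NdeI sites (CATATG) start at positions 10, 28, 35.
NdeI cuts after base 2 of each site, so after positions 11, 29, 36.
Circular molecule, 3 cuts → 3 fragments:
  12–29 → 18 bp
  30–36 → 7 bp
  37–98 then 1–11 → 62 + 11 = 73 bp
Sorted largest to smallest: 73, 18, 7 bp.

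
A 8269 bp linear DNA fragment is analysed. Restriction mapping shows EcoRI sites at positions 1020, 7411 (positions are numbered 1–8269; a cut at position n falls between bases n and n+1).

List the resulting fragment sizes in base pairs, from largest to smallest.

Linear molecule, 2 cuts → 3 fragments:
  1020 − 0 = 1020 bp
  7411 − 1020 = 6391 bp
  8269 − 7411 = 858 bp
Sorted largest to smallest: 6391, 1020, 858 bp.

6391, 1020, 858 bp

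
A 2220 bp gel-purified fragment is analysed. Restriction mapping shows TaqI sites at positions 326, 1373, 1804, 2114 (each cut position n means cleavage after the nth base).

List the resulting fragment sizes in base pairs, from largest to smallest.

1047, 431, 326, 310, 106 bp

Linear molecule, 4 cuts → 5 fragments:
  326 − 0 = 326 bp
  1373 − 326 = 1047 bp
  1804 − 1373 = 431 bp
  2114 − 1804 = 310 bp
  2220 − 2114 = 106 bp
Sorted largest to smallest: 1047, 431, 326, 310, 106 bp.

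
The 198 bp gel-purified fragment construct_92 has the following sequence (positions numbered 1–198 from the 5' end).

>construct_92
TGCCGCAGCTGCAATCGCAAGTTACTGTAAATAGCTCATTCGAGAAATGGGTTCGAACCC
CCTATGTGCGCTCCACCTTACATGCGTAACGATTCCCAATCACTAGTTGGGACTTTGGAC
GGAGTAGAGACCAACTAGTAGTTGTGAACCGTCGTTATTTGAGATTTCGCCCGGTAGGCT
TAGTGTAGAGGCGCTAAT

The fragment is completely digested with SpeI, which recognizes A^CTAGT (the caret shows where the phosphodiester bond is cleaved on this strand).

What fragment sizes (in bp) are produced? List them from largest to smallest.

102, 64, 32 bp

SpeI sites (ACTAGT) start at positions 102, 134.
SpeI cuts after the first base of each site, so after positions 102, 134.
Linear molecule, 2 cuts → 3 fragments:
  1–102 → 102 bp
  103–134 → 32 bp
  135–198 → 64 bp
Sorted largest to smallest: 102, 64, 32 bp.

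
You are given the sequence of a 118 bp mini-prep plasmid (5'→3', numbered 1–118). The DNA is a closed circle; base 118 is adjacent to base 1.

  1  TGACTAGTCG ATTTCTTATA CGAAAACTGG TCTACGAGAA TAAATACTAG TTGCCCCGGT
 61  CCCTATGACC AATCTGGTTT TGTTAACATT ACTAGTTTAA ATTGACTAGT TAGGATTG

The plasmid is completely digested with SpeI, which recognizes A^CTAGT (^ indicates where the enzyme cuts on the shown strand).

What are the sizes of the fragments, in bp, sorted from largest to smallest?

45, 43, 16, 14 bp

SpeI sites (ACTAGT) start at positions 3, 46, 91, 105.
SpeI cuts after the first base of each site, so after positions 3, 46, 91, 105.
Circular molecule, 4 cuts → 4 fragments:
  4–46 → 43 bp
  47–91 → 45 bp
  92–105 → 14 bp
  106–118 then 1–3 → 13 + 3 = 16 bp
Sorted largest to smallest: 45, 43, 16, 14 bp.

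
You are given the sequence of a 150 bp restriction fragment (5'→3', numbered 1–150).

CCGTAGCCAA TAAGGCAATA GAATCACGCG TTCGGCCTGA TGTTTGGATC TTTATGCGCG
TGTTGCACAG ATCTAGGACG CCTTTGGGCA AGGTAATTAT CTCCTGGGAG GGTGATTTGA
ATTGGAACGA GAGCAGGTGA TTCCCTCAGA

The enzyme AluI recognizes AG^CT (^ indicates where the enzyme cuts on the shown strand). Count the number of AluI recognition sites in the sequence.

No occurrence of AGCT is present in the sequence.
AluI does not cut: 0 sites.

0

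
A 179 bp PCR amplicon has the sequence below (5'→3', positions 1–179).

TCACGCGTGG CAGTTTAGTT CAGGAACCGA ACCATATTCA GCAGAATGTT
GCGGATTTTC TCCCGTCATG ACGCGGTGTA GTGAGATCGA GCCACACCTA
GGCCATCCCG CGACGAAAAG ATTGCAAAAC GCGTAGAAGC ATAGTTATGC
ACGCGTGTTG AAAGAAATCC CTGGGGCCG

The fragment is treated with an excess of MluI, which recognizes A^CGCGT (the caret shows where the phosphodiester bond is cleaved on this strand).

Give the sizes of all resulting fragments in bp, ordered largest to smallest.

MluI sites (ACGCGT) start at positions 3, 129, 151.
MluI cuts after the first base of each site, so after positions 3, 129, 151.
Linear molecule, 3 cuts → 4 fragments:
  1–3 → 3 bp
  4–129 → 126 bp
  130–151 → 22 bp
  152–179 → 28 bp
Sorted largest to smallest: 126, 28, 22, 3 bp.

126, 28, 22, 3 bp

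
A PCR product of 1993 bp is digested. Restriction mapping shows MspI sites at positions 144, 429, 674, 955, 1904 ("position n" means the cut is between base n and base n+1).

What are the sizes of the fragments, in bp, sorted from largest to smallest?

Linear molecule, 5 cuts → 6 fragments:
  144 − 0 = 144 bp
  429 − 144 = 285 bp
  674 − 429 = 245 bp
  955 − 674 = 281 bp
  1904 − 955 = 949 bp
  1993 − 1904 = 89 bp
Sorted largest to smallest: 949, 285, 281, 245, 144, 89 bp.

949, 285, 281, 245, 144, 89 bp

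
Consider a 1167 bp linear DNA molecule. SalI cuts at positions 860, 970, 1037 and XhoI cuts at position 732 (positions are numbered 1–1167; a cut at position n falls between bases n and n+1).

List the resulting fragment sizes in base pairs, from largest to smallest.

732, 130, 128, 110, 67 bp

Combined cut positions (sorted): 732, 860, 970, 1037.
Linear molecule, 4 cuts → 5 fragments:
  732 − 0 = 732 bp
  860 − 732 = 128 bp
  970 − 860 = 110 bp
  1037 − 970 = 67 bp
  1167 − 1037 = 130 bp
Sorted largest to smallest: 732, 130, 128, 110, 67 bp.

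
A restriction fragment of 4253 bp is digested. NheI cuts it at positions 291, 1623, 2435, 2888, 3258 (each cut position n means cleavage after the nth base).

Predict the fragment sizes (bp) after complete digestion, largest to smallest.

1332, 995, 812, 453, 370, 291 bp

Linear molecule, 5 cuts → 6 fragments:
  291 − 0 = 291 bp
  1623 − 291 = 1332 bp
  2435 − 1623 = 812 bp
  2888 − 2435 = 453 bp
  3258 − 2888 = 370 bp
  4253 − 3258 = 995 bp
Sorted largest to smallest: 1332, 995, 812, 453, 370, 291 bp.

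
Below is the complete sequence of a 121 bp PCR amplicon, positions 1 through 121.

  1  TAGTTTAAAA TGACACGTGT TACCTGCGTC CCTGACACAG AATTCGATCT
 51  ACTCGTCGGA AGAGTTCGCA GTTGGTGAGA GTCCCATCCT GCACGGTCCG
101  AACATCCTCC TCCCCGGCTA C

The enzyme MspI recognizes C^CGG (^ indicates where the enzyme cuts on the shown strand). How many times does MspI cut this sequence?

1

CCGG occurs starting at position 114.
MspI cuts at 1 site.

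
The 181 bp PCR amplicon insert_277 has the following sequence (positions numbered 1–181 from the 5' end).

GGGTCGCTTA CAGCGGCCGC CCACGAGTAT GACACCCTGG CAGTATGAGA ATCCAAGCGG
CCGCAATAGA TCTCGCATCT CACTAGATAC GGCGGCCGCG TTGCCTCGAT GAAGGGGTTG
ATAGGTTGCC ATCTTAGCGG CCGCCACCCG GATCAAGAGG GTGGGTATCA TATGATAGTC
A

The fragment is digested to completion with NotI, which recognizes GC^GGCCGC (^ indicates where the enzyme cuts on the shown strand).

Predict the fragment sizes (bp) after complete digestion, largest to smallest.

45, 44, 43, 35, 14 bp

NotI sites (GCGGCCGC) start at positions 13, 57, 92, 137.
NotI cuts after base 2 of each site, so after positions 14, 58, 93, 138.
Linear molecule, 4 cuts → 5 fragments:
  1–14 → 14 bp
  15–58 → 44 bp
  59–93 → 35 bp
  94–138 → 45 bp
  139–181 → 43 bp
Sorted largest to smallest: 45, 44, 43, 35, 14 bp.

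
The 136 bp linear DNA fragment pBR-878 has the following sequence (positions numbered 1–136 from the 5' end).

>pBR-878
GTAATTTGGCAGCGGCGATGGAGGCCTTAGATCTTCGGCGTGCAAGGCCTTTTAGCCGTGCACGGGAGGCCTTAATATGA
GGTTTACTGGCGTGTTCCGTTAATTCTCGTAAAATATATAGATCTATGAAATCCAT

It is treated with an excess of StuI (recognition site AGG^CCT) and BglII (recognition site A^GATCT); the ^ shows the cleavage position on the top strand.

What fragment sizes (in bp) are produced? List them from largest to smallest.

StuI sites (AGGCCT) start at positions 22, 45, 67.
StuI cuts after base 3 of each site, so after positions 24, 47, 69.
BglII sites (AGATCT) start at positions 29, 120.
BglII cuts after the first base of each site, so after positions 29, 120.
Combined cut positions: 24, 29, 47, 69, 120.
Linear molecule, 5 cuts → 6 fragments:
  1–24 → 24 bp
  25–29 → 5 bp
  30–47 → 18 bp
  48–69 → 22 bp
  70–120 → 51 bp
  121–136 → 16 bp
Sorted largest to smallest: 51, 24, 22, 18, 16, 5 bp.

51, 24, 22, 18, 16, 5 bp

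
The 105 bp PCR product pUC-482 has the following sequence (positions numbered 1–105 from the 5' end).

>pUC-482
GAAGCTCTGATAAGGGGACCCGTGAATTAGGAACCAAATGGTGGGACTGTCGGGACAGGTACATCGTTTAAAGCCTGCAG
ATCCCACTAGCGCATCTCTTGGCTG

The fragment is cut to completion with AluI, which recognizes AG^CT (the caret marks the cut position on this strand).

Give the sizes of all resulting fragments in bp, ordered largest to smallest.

The AluI site (AGCT) starts at position 3.
AluI cuts after base 2 of each site, so after position 4.
Linear molecule, 1 cut → 2 fragments:
  1–4 → 4 bp
  5–105 → 101 bp
Sorted largest to smallest: 101, 4 bp.

101, 4 bp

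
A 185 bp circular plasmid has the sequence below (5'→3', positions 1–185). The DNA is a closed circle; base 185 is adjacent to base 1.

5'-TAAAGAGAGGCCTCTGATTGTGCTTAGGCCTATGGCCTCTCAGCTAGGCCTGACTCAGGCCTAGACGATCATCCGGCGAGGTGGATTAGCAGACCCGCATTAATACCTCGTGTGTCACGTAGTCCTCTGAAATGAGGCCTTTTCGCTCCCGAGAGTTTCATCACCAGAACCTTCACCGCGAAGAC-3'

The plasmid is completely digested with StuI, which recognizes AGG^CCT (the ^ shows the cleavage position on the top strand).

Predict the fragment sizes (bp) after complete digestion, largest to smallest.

78, 58, 20, 18, 11 bp

StuI sites (AGGCCT) start at positions 8, 26, 46, 57, 135.
StuI cuts after base 3 of each site, so after positions 10, 28, 48, 59, 137.
Circular molecule, 5 cuts → 5 fragments:
  11–28 → 18 bp
  29–48 → 20 bp
  49–59 → 11 bp
  60–137 → 78 bp
  138–185 then 1–10 → 48 + 10 = 58 bp
Sorted largest to smallest: 78, 58, 20, 18, 11 bp.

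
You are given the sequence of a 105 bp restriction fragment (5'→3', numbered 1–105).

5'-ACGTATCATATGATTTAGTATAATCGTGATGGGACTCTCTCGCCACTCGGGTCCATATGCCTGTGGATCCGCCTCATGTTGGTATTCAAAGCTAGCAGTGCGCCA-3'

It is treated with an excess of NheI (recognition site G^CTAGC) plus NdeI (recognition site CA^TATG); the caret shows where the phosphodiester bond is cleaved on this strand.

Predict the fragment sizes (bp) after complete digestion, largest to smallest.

47, 36, 14, 8 bp

The NheI site (GCTAGC) starts at position 91.
NheI cuts after the first base of each site, so after position 91.
NdeI sites (CATATG) start at positions 7, 54.
NdeI cuts after base 2 of each site, so after positions 8, 55.
Combined cut positions: 8, 55, 91.
Linear molecule, 3 cuts → 4 fragments:
  1–8 → 8 bp
  9–55 → 47 bp
  56–91 → 36 bp
  92–105 → 14 bp
Sorted largest to smallest: 47, 36, 14, 8 bp.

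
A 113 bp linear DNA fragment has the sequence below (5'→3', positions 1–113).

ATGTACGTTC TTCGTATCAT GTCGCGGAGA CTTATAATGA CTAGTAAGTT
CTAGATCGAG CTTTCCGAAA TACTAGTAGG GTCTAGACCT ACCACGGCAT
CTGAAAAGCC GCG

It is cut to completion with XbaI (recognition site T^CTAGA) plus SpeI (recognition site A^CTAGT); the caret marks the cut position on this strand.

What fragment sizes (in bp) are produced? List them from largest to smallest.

40, 31, 22, 10, 10 bp

XbaI sites (TCTAGA) start at positions 50, 82.
XbaI cuts after the first base of each site, so after positions 50, 82.
SpeI sites (ACTAGT) start at positions 40, 72.
SpeI cuts after the first base of each site, so after positions 40, 72.
Combined cut positions: 40, 50, 72, 82.
Linear molecule, 4 cuts → 5 fragments:
  1–40 → 40 bp
  41–50 → 10 bp
  51–72 → 22 bp
  73–82 → 10 bp
  83–113 → 31 bp
Sorted largest to smallest: 40, 31, 22, 10, 10 bp.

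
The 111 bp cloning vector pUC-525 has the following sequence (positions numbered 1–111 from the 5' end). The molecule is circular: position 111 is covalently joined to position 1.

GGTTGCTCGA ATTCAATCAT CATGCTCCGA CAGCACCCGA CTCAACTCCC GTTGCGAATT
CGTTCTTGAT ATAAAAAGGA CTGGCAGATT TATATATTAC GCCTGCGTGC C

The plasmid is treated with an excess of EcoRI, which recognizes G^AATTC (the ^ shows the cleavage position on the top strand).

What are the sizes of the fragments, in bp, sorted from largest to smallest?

EcoRI sites (GAATTC) start at positions 9, 56.
EcoRI cuts after the first base of each site, so after positions 9, 56.
Circular molecule, 2 cuts → 2 fragments:
  10–56 → 47 bp
  57–111 then 1–9 → 55 + 9 = 64 bp
Sorted largest to smallest: 64, 47 bp.

64, 47 bp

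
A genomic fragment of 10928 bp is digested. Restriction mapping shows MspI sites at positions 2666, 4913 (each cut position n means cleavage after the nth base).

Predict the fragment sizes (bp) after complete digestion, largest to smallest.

6015, 2666, 2247 bp

Linear molecule, 2 cuts → 3 fragments:
  2666 − 0 = 2666 bp
  4913 − 2666 = 2247 bp
  10928 − 4913 = 6015 bp
Sorted largest to smallest: 6015, 2666, 2247 bp.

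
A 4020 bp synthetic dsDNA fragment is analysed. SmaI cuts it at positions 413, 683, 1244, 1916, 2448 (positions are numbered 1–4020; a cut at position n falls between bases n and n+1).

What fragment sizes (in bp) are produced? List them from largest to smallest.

1572, 672, 561, 532, 413, 270 bp

Linear molecule, 5 cuts → 6 fragments:
  413 − 0 = 413 bp
  683 − 413 = 270 bp
  1244 − 683 = 561 bp
  1916 − 1244 = 672 bp
  2448 − 1916 = 532 bp
  4020 − 2448 = 1572 bp
Sorted largest to smallest: 1572, 672, 561, 532, 413, 270 bp.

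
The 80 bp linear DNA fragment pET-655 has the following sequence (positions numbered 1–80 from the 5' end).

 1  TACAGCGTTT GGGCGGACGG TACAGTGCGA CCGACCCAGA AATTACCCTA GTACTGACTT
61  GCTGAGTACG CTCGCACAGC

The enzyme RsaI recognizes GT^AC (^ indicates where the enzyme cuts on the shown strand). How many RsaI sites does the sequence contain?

3

GTAC occurs starting at positions 20, 51, 66.
RsaI cuts at 3 sites.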